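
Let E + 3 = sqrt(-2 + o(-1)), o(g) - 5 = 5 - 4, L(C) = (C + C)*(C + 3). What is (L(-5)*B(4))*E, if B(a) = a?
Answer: -80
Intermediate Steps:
L(C) = 2*C*(3 + C) (L(C) = (2*C)*(3 + C) = 2*C*(3 + C))
o(g) = 6 (o(g) = 5 + (5 - 4) = 5 + 1 = 6)
E = -1 (E = -3 + sqrt(-2 + 6) = -3 + sqrt(4) = -3 + 2 = -1)
(L(-5)*B(4))*E = ((2*(-5)*(3 - 5))*4)*(-1) = ((2*(-5)*(-2))*4)*(-1) = (20*4)*(-1) = 80*(-1) = -80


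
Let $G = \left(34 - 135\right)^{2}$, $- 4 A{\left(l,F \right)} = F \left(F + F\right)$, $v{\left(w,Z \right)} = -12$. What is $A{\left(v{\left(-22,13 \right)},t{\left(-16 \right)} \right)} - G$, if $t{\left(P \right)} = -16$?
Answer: $-10329$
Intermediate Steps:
$A{\left(l,F \right)} = - \frac{F^{2}}{2}$ ($A{\left(l,F \right)} = - \frac{F \left(F + F\right)}{4} = - \frac{F 2 F}{4} = - \frac{2 F^{2}}{4} = - \frac{F^{2}}{2}$)
$G = 10201$ ($G = \left(-101\right)^{2} = 10201$)
$A{\left(v{\left(-22,13 \right)},t{\left(-16 \right)} \right)} - G = - \frac{\left(-16\right)^{2}}{2} - 10201 = \left(- \frac{1}{2}\right) 256 - 10201 = -128 - 10201 = -10329$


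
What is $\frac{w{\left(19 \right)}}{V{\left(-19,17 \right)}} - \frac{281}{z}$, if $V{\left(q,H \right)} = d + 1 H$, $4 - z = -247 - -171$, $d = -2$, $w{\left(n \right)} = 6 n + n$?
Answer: $\frac{257}{48} \approx 5.3542$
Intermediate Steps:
$w{\left(n \right)} = 7 n$
$z = 80$ ($z = 4 - \left(-247 - -171\right) = 4 - \left(-247 + 171\right) = 4 - -76 = 4 + 76 = 80$)
$V{\left(q,H \right)} = -2 + H$ ($V{\left(q,H \right)} = -2 + 1 H = -2 + H$)
$\frac{w{\left(19 \right)}}{V{\left(-19,17 \right)}} - \frac{281}{z} = \frac{7 \cdot 19}{-2 + 17} - \frac{281}{80} = \frac{133}{15} - \frac{281}{80} = \frac{257}{48}$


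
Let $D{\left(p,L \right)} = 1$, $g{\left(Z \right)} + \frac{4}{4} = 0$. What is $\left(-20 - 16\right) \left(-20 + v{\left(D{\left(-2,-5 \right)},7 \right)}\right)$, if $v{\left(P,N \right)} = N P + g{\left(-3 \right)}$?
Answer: $504$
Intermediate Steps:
$g{\left(Z \right)} = -1$ ($g{\left(Z \right)} = -1 + 0 = -1$)
$v{\left(P,N \right)} = -1 + N P$ ($v{\left(P,N \right)} = N P - 1 = -1 + N P$)
$\left(-20 - 16\right) \left(-20 + v{\left(D{\left(-2,-5 \right)},7 \right)}\right) = \left(-20 - 16\right) \left(-20 + \left(-1 + 7 \cdot 1\right)\right) = \left(-20 - 16\right) \left(-20 + \left(-1 + 7\right)\right) = - 36 \left(-20 + 6\right) = \left(-36\right) \left(-14\right) = 504$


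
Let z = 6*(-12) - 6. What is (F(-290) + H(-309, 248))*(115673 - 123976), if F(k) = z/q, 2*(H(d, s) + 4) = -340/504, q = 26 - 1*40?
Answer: -2582233/252 ≈ -10247.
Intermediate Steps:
q = -14 (q = 26 - 40 = -14)
z = -78 (z = -72 - 6 = -78)
H(d, s) = -1093/252 (H(d, s) = -4 + (-340/504)/2 = -4 + (-340*1/504)/2 = -4 + (1/2)*(-85/126) = -4 - 85/252 = -1093/252)
F(k) = 39/7 (F(k) = -78/(-14) = -78*(-1/14) = 39/7)
(F(-290) + H(-309, 248))*(115673 - 123976) = (39/7 - 1093/252)*(115673 - 123976) = (311/252)*(-8303) = -2582233/252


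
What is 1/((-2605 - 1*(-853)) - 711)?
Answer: -1/2463 ≈ -0.00040601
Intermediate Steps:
1/((-2605 - 1*(-853)) - 711) = 1/((-2605 + 853) - 711) = 1/(-1752 - 711) = 1/(-2463) = -1/2463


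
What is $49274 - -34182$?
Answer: $83456$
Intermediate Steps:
$49274 - -34182 = 49274 + 34182 = 83456$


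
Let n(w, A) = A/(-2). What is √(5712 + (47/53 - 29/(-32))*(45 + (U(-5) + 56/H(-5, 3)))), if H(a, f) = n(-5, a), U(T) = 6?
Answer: √26263517710/2120 ≈ 76.443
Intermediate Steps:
n(w, A) = -A/2 (n(w, A) = A*(-½) = -A/2)
H(a, f) = -a/2
√(5712 + (47/53 - 29/(-32))*(45 + (U(-5) + 56/H(-5, 3)))) = √(5712 + (47/53 - 29/(-32))*(45 + (6 + 56/((-½*(-5)))))) = √(5712 + (47*(1/53) - 29*(-1/32))*(45 + (6 + 56/(5/2)))) = √(5712 + (47/53 + 29/32)*(45 + (6 + 56*(⅖)))) = √(5712 + 3041*(45 + (6 + 112/5))/1696) = √(5712 + 3041*(45 + 142/5)/1696) = √(5712 + (3041/1696)*(367/5)) = √(5712 + 1116047/8480) = √(49553807/8480) = √26263517710/2120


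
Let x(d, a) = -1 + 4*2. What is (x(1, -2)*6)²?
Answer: 1764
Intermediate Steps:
x(d, a) = 7 (x(d, a) = -1 + 8 = 7)
(x(1, -2)*6)² = (7*6)² = 42² = 1764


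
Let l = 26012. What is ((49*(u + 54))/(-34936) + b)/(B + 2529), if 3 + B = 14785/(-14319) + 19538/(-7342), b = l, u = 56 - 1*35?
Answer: 47768570122531293/4631995000513408 ≈ 10.313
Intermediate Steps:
u = 21 (u = 56 - 35 = 21)
b = 26012
B = -351853193/52565049 (B = -3 + (14785/(-14319) + 19538/(-7342)) = -3 + (14785*(-1/14319) + 19538*(-1/7342)) = -3 + (-14785/14319 - 9769/3671) = -3 - 194158046/52565049 = -351853193/52565049 ≈ -6.6937)
((49*(u + 54))/(-34936) + b)/(B + 2529) = ((49*(21 + 54))/(-34936) + 26012)/(-351853193/52565049 + 2529) = ((49*75)*(-1/34936) + 26012)/(132585155728/52565049) = (3675*(-1/34936) + 26012)*(52565049/132585155728) = (-3675/34936 + 26012)*(52565049/132585155728) = (908751557/34936)*(52565049/132585155728) = 47768570122531293/4631995000513408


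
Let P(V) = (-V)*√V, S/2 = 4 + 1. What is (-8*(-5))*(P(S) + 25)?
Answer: 1000 - 400*√10 ≈ -264.91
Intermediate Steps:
S = 10 (S = 2*(4 + 1) = 2*5 = 10)
P(V) = -V^(3/2)
(-8*(-5))*(P(S) + 25) = (-8*(-5))*(-10^(3/2) + 25) = 40*(-10*√10 + 25) = 40*(25 - 10*√10) = 1000 - 400*√10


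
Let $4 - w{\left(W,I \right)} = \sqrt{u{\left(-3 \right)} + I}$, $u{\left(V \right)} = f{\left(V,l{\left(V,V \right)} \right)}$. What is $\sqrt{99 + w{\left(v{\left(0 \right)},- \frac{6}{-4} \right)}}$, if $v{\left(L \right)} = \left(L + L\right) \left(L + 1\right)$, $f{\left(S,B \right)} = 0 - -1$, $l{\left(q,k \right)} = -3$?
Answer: $\frac{\sqrt{412 - 2 \sqrt{10}}}{2} \approx 10.071$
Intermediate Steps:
$f{\left(S,B \right)} = 1$ ($f{\left(S,B \right)} = 0 + 1 = 1$)
$v{\left(L \right)} = 2 L \left(1 + L\right)$
$u{\left(V \right)} = 1$
$w{\left(W,I \right)} = 4 - \sqrt{1 + I}$
$\sqrt{99 + w{\left(v{\left(0 \right)},- \frac{6}{-4} \right)}} = \sqrt{99 + \left(4 - \sqrt{1 - \frac{6}{-4}}\right)} = \sqrt{99 + \left(4 - \sqrt{1 - - \frac{3}{2}}\right)} = \sqrt{99 + \left(4 - \sqrt{1 + \frac{3}{2}}\right)} = \sqrt{99 + \left(4 - \sqrt{\frac{5}{2}}\right)} = \sqrt{99 + \left(4 - \frac{\sqrt{10}}{2}\right)} = \sqrt{103 - \frac{\sqrt{10}}{2}}$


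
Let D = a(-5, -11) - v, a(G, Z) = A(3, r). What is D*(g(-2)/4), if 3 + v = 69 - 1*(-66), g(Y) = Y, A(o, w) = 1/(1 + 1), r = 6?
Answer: 263/4 ≈ 65.750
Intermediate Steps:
A(o, w) = ½ (A(o, w) = 1/2 = ½)
a(G, Z) = ½
v = 132 (v = -3 + (69 - 1*(-66)) = -3 + (69 + 66) = -3 + 135 = 132)
D = -263/2 (D = ½ - 1*132 = ½ - 132 = -263/2 ≈ -131.50)
D*(g(-2)/4) = -(-263)/4 = -263/2*(-½) = 263/4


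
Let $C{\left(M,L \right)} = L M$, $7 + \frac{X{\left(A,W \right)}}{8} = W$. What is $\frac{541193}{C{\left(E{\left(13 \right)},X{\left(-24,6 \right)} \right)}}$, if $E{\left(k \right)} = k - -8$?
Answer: $- \frac{541193}{168} \approx -3221.4$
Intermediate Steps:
$X{\left(A,W \right)} = -56 + 8 W$
$E{\left(k \right)} = 8 + k$ ($E{\left(k \right)} = k + 8 = 8 + k$)
$\frac{541193}{C{\left(E{\left(13 \right)},X{\left(-24,6 \right)} \right)}} = \frac{541193}{\left(-56 + 8 \cdot 6\right) \left(8 + 13\right)} = \frac{541193}{\left(-56 + 48\right) 21} = \frac{541193}{\left(-8\right) 21} = \frac{541193}{-168} = 541193 \left(- \frac{1}{168}\right) = - \frac{541193}{168}$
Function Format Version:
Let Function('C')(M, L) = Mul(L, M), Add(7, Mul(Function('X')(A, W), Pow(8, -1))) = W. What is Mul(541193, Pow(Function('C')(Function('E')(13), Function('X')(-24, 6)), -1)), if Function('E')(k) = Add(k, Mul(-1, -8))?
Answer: Rational(-541193, 168) ≈ -3221.4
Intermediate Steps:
Function('X')(A, W) = Add(-56, Mul(8, W))
Function('E')(k) = Add(8, k) (Function('E')(k) = Add(k, 8) = Add(8, k))
Mul(541193, Pow(Function('C')(Function('E')(13), Function('X')(-24, 6)), -1)) = Mul(541193, Pow(Mul(Add(-56, Mul(8, 6)), Add(8, 13)), -1)) = Mul(541193, Pow(Mul(Add(-56, 48), 21), -1)) = Mul(541193, Pow(Mul(-8, 21), -1)) = Mul(541193, Pow(-168, -1)) = Mul(541193, Rational(-1, 168)) = Rational(-541193, 168)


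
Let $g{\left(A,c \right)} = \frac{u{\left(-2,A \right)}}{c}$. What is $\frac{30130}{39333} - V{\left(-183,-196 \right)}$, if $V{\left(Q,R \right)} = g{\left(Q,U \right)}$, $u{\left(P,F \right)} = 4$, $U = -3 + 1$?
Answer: $\frac{108796}{39333} \approx 2.766$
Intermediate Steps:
$U = -2$
$g{\left(A,c \right)} = \frac{4}{c}$
$V{\left(Q,R \right)} = -2$ ($V{\left(Q,R \right)} = \frac{4}{-2} = 4 \left(- \frac{1}{2}\right) = -2$)
$\frac{30130}{39333} - V{\left(-183,-196 \right)} = \frac{30130}{39333} - -2 = 30130 \cdot \frac{1}{39333} + 2 = \frac{30130}{39333} + 2 = \frac{108796}{39333}$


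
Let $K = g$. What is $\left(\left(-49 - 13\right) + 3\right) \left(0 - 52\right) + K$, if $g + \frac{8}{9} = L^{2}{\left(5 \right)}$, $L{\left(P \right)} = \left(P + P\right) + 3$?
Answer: $\frac{29125}{9} \approx 3236.1$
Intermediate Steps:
$L{\left(P \right)} = 3 + 2 P$ ($L{\left(P \right)} = 2 P + 3 = 3 + 2 P$)
$g = \frac{1513}{9}$ ($g = - \frac{8}{9} + \left(3 + 2 \cdot 5\right)^{2} = - \frac{8}{9} + \left(3 + 10\right)^{2} = - \frac{8}{9} + 13^{2} = - \frac{8}{9} + 169 = \frac{1513}{9} \approx 168.11$)
$K = \frac{1513}{9} \approx 168.11$
$\left(\left(-49 - 13\right) + 3\right) \left(0 - 52\right) + K = \left(\left(-49 - 13\right) + 3\right) \left(0 - 52\right) + \frac{1513}{9} = \left(-62 + 3\right) \left(-52\right) + \frac{1513}{9} = \left(-59\right) \left(-52\right) + \frac{1513}{9} = 3068 + \frac{1513}{9} = \frac{29125}{9}$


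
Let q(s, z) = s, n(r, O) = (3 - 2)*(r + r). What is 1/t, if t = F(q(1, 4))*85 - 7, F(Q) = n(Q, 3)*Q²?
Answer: 1/163 ≈ 0.0061350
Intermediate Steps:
n(r, O) = 2*r (n(r, O) = 1*(2*r) = 2*r)
F(Q) = 2*Q³ (F(Q) = (2*Q)*Q² = 2*Q³)
t = 163 (t = (2*1³)*85 - 7 = (2*1)*85 - 7 = 2*85 - 7 = 170 - 7 = 163)
1/t = 1/163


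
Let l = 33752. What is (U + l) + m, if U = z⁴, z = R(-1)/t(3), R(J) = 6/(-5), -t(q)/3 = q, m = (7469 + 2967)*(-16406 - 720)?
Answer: -9046342439984/50625 ≈ -1.7869e+8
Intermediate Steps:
m = -178726936 (m = 10436*(-17126) = -178726936)
t(q) = -3*q
R(J) = -6/5 (R(J) = 6*(-⅕) = -6/5)
z = 2/15 (z = -6/(5*((-3*3))) = -6/5/(-9) = -6/5*(-⅑) = 2/15 ≈ 0.13333)
U = 16/50625 (U = (2/15)⁴ = 16/50625 ≈ 0.00031605)
(U + l) + m = (16/50625 + 33752) - 178726936 = 1708695016/50625 - 178726936 = -9046342439984/50625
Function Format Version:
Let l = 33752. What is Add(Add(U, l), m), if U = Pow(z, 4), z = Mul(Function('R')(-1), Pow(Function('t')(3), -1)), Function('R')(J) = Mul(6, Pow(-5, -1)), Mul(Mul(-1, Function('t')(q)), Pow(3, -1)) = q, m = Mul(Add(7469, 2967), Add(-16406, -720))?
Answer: Rational(-9046342439984, 50625) ≈ -1.7869e+8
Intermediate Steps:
m = -178726936 (m = Mul(10436, -17126) = -178726936)
Function('t')(q) = Mul(-3, q)
Function('R')(J) = Rational(-6, 5) (Function('R')(J) = Mul(6, Rational(-1, 5)) = Rational(-6, 5))
z = Rational(2, 15) (z = Mul(Rational(-6, 5), Pow(Mul(-3, 3), -1)) = Mul(Rational(-6, 5), Pow(-9, -1)) = Mul(Rational(-6, 5), Rational(-1, 9)) = Rational(2, 15) ≈ 0.13333)
U = Rational(16, 50625) (U = Pow(Rational(2, 15), 4) = Rational(16, 50625) ≈ 0.00031605)
Add(Add(U, l), m) = Add(Add(Rational(16, 50625), 33752), -178726936) = Add(Rational(1708695016, 50625), -178726936) = Rational(-9046342439984, 50625)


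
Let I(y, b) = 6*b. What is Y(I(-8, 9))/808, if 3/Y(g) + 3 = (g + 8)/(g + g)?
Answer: -81/52924 ≈ -0.0015305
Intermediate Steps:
Y(g) = 3/(-3 + (8 + g)/(2*g)) (Y(g) = 3/(-3 + (g + 8)/(g + g)) = 3/(-3 + (8 + g)/((2*g))) = 3/(-3 + (8 + g)*(1/(2*g))) = 3/(-3 + (8 + g)/(2*g)))
Y(I(-8, 9))/808 = -6*6*9/(-8 + 5*(6*9))/808 = -6*54/(-8 + 5*54)*(1/808) = -6*54/(-8 + 270)*(1/808) = -6*54/262*(1/808) = -6*54*1/262*(1/808) = -162/131*1/808 = -81/52924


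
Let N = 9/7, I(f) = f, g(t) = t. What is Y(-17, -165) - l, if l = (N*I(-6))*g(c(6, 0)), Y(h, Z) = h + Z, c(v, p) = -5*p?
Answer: -182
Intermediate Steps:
N = 9/7 (N = 9*(⅐) = 9/7 ≈ 1.2857)
Y(h, Z) = Z + h
l = 0 (l = ((9/7)*(-6))*(-5*0) = -54/7*0 = 0)
Y(-17, -165) - l = (-165 - 17) - 1*0 = -182 + 0 = -182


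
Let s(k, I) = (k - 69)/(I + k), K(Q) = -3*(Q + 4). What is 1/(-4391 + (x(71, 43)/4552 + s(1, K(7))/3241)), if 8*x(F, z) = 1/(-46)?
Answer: -5429115776/23839243815993 ≈ -0.00022774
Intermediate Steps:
K(Q) = -12 - 3*Q (K(Q) = -3*(4 + Q) = -12 - 3*Q)
s(k, I) = (-69 + k)/(I + k)
x(F, z) = -1/368 (x(F, z) = (1/8)/(-46) = (1/8)*(-1/46) = -1/368)
1/(-4391 + (x(71, 43)/4552 + s(1, K(7))/3241)) = 1/(-4391 + (-1/368/4552 + ((-69 + 1)/((-12 - 3*7) + 1))/3241)) = 1/(-4391 + (-1/368*1/4552 + (-68/((-12 - 21) + 1))*(1/3241))) = 1/(-4391 + (-1/1675136 + (-68/(-33 + 1))*(1/3241))) = 1/(-4391 + (-1/1675136 + (-68/(-32))*(1/3241))) = 1/(-4391 + (-1/1675136 - 1/32*(-68)*(1/3241))) = 1/(-4391 + (-1/1675136 + (17/8)*(1/3241))) = 1/(-4391 + (-1/1675136 + 17/25928)) = 1/(-4391 + 3556423/5429115776) = 1/(-23839243815993/5429115776) = -5429115776/23839243815993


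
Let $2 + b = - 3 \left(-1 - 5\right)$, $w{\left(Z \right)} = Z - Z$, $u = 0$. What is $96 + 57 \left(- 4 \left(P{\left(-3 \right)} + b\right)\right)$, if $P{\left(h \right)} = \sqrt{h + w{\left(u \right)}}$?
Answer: $-3552 - 228 i \sqrt{3} \approx -3552.0 - 394.91 i$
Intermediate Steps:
$w{\left(Z \right)} = 0$
$P{\left(h \right)} = \sqrt{h}$ ($P{\left(h \right)} = \sqrt{h + 0} = \sqrt{h}$)
$b = 16$ ($b = -2 - 3 \left(-1 - 5\right) = -2 - -18 = -2 + 18 = 16$)
$96 + 57 \left(- 4 \left(P{\left(-3 \right)} + b\right)\right) = 96 + 57 \left(- 4 \left(\sqrt{-3} + 16\right)\right) = 96 + 57 \left(- 4 \left(i \sqrt{3} + 16\right)\right) = 96 + 57 \left(- 4 \left(16 + i \sqrt{3}\right)\right) = 96 + 57 \left(-64 - 4 i \sqrt{3}\right) = 96 - \left(3648 + 228 i \sqrt{3}\right) = -3552 - 228 i \sqrt{3}$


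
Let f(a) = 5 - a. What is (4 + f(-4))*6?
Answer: 78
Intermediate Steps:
(4 + f(-4))*6 = (4 + (5 - 1*(-4)))*6 = (4 + (5 + 4))*6 = (4 + 9)*6 = 13*6 = 78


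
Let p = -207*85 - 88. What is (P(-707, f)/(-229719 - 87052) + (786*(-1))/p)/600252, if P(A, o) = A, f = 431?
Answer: 37354841/480326932017348 ≈ 7.7770e-8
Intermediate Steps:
p = -17683 (p = -17595 - 88 = -17683)
(P(-707, f)/(-229719 - 87052) + (786*(-1))/p)/600252 = (-707/(-229719 - 87052) + (786*(-1))/(-17683))/600252 = (-707/(-316771) - 786*(-1/17683))*(1/600252) = (-707*(-1/316771) + 786/17683)*(1/600252) = (101/45253 + 786/17683)*(1/600252) = (37354841/800208799)*(1/600252) = 37354841/480326932017348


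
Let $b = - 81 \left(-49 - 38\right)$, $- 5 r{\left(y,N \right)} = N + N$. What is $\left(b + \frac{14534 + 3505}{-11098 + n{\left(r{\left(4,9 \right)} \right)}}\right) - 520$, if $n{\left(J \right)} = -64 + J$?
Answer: $\frac{364299161}{55828} \approx 6525.4$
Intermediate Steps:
$r{\left(y,N \right)} = - \frac{2 N}{5}$ ($r{\left(y,N \right)} = - \frac{N + N}{5} = - \frac{2 N}{5}$)
$b = 7047$ ($b = \left(-81\right) \left(-87\right) = 7047$)
$\left(b + \frac{14534 + 3505}{-11098 + n{\left(r{\left(4,9 \right)} \right)}}\right) - 520 = \left(7047 + \frac{14534 + 3505}{-11098 - \frac{338}{5}}\right) - 520 = \left(7047 + \frac{18039}{-11098 - \frac{338}{5}}\right) - 520 = \left(7047 + \frac{18039}{- \frac{55828}{5}}\right) - 520 = \left(7047 + 18039 \left(- \frac{5}{55828}\right)\right) - 520 = \left(7047 - \frac{90195}{55828}\right) - 520 = \frac{393329721}{55828} - 520 = \frac{364299161}{55828}$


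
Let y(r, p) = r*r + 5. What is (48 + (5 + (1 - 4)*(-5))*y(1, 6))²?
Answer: 28224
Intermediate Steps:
y(r, p) = 5 + r² (y(r, p) = r² + 5 = 5 + r²)
(48 + (5 + (1 - 4)*(-5))*y(1, 6))² = (48 + (5 + (1 - 4)*(-5))*(5 + 1²))² = (48 + (5 - 3*(-5))*(5 + 1))² = (48 + (5 + 15)*6)² = (48 + 20*6)² = (48 + 120)² = 168² = 28224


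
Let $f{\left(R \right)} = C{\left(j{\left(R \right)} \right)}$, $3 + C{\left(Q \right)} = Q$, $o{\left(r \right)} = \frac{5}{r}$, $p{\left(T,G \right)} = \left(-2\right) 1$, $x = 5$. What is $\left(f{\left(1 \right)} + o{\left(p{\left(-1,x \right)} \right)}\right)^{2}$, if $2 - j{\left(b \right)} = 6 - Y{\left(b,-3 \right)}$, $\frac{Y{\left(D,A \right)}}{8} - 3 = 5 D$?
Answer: $\frac{11881}{4} \approx 2970.3$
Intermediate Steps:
$Y{\left(D,A \right)} = 24 + 40 D$ ($Y{\left(D,A \right)} = 24 + 8 \cdot 5 D = 24 + 40 D$)
$j{\left(b \right)} = 20 + 40 b$ ($j{\left(b \right)} = 2 - \left(6 - \left(24 + 40 b\right)\right) = 2 - \left(-18 - 40 b\right) = 2 + \left(18 + 40 b\right) = 20 + 40 b$)
$p{\left(T,G \right)} = -2$
$C{\left(Q \right)} = -3 + Q$
$f{\left(R \right)} = 17 + 40 R$ ($f{\left(R \right)} = -3 + \left(20 + 40 R\right) = 17 + 40 R$)
$\left(f{\left(1 \right)} + o{\left(p{\left(-1,x \right)} \right)}\right)^{2} = \left(\left(17 + 40 \cdot 1\right) + \frac{5}{-2}\right)^{2} = \left(\left(17 + 40\right) + 5 \left(- \frac{1}{2}\right)\right)^{2} = \left(57 - \frac{5}{2}\right)^{2} = \left(\frac{109}{2}\right)^{2} = \frac{11881}{4}$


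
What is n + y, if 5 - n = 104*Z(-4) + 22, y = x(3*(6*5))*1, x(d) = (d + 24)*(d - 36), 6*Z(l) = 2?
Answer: 18313/3 ≈ 6104.3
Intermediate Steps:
Z(l) = ⅓ (Z(l) = (⅙)*2 = ⅓)
x(d) = (-36 + d)*(24 + d) (x(d) = (24 + d)*(-36 + d) = (-36 + d)*(24 + d))
y = 6156 (y = (-864 + (3*(6*5))² - 36*6*5)*1 = (-864 + (3*30)² - 36*30)*1 = (-864 + 90² - 12*90)*1 = (-864 + 8100 - 1080)*1 = 6156*1 = 6156)
n = -155/3 (n = 5 - (104*(⅓) + 22) = 5 - (104/3 + 22) = 5 - 1*170/3 = 5 - 170/3 = -155/3 ≈ -51.667)
n + y = -155/3 + 6156 = 18313/3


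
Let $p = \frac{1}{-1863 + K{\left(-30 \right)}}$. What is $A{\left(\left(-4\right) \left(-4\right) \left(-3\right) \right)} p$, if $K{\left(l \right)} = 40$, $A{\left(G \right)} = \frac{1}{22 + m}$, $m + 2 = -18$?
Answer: $- \frac{1}{3646} \approx -0.00027427$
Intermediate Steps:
$m = -20$ ($m = -2 - 18 = -20$)
$A{\left(G \right)} = \frac{1}{2}$ ($A{\left(G \right)} = \frac{1}{22 - 20} = \frac{1}{2}$)
$p = - \frac{1}{1823}$ ($p = \frac{1}{-1863 + 40} = \frac{1}{-1823} = - \frac{1}{1823} \approx -0.00054855$)
$A{\left(\left(-4\right) \left(-4\right) \left(-3\right) \right)} p = \frac{1}{2} \left(- \frac{1}{1823}\right) = - \frac{1}{3646}$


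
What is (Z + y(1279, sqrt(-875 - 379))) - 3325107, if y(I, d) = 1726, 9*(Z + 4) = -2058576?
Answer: -10656347/3 ≈ -3.5521e+6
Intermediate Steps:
Z = -686204/3 (Z = -4 + (1/9)*(-2058576) = -4 - 686192/3 = -686204/3 ≈ -2.2873e+5)
(Z + y(1279, sqrt(-875 - 379))) - 3325107 = (-686204/3 + 1726) - 3325107 = -681026/3 - 3325107 = -10656347/3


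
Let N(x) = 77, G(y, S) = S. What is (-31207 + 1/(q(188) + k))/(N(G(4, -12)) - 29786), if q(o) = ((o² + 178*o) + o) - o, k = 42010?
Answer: 1152765775/1097430654 ≈ 1.0504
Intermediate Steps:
q(o) = o² + 178*o (q(o) = (o² + 179*o) - o = o² + 178*o)
(-31207 + 1/(q(188) + k))/(N(G(4, -12)) - 29786) = (-31207 + 1/(188*(178 + 188) + 42010))/(77 - 29786) = (-31207 + 1/(188*366 + 42010))/(-29709) = (-31207 + 1/(68808 + 42010))*(-1/29709) = (-31207 + 1/110818)*(-1/29709) = -3458297325/110818*(-1/29709) = 1152765775/1097430654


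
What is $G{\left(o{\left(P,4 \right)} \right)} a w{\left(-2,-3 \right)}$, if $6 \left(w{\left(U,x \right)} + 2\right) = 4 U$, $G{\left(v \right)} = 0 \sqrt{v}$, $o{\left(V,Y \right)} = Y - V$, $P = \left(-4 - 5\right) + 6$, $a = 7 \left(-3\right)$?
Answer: $0$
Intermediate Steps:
$a = -21$
$P = -3$ ($P = -9 + 6 = -3$)
$G{\left(v \right)} = 0$
$w{\left(U,x \right)} = -2 + \frac{2 U}{3}$ ($w{\left(U,x \right)} = -2 + \frac{4 U}{6} = -2 + \frac{2 U}{3}$)
$G{\left(o{\left(P,4 \right)} \right)} a w{\left(-2,-3 \right)} = 0 \left(-21\right) \left(-2 + \frac{2}{3} \left(-2\right)\right) = 0 \left(-2 - \frac{4}{3}\right) = 0 \left(- \frac{10}{3}\right) = 0$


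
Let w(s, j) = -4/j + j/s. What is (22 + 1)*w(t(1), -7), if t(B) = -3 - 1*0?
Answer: 1403/21 ≈ 66.810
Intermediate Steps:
t(B) = -3 (t(B) = -3 + 0 = -3)
(22 + 1)*w(t(1), -7) = (22 + 1)*(-4/(-7) - 7/(-3)) = 23*(-4*(-⅐) - 7*(-⅓)) = 23*(4/7 + 7/3) = 23*(61/21) = 1403/21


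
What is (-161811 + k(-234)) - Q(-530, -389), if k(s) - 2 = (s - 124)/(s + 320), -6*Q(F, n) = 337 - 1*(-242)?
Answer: -13907633/86 ≈ -1.6172e+5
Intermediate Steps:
Q(F, n) = -193/2 (Q(F, n) = -(337 - 1*(-242))/6 = -(337 + 242)/6 = -⅙*579 = -193/2)
k(s) = 2 + (-124 + s)/(320 + s) (k(s) = 2 + (s - 124)/(s + 320) = 2 + (-124 + s)/(320 + s))
(-161811 + k(-234)) - Q(-530, -389) = (-161811 + 3*(172 - 234)/(320 - 234)) - 1*(-193/2) = (-161811 + 3*(-62)/86) + 193/2 = (-161811 + 3*(1/86)*(-62)) + 193/2 = (-161811 - 93/43) + 193/2 = -6957966/43 + 193/2 = -13907633/86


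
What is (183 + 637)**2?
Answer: 672400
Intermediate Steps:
(183 + 637)**2 = 820**2 = 672400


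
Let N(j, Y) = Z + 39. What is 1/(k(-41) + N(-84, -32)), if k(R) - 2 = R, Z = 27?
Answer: 1/27 ≈ 0.037037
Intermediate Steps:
N(j, Y) = 66 (N(j, Y) = 27 + 39 = 66)
k(R) = 2 + R
1/(k(-41) + N(-84, -32)) = 1/((2 - 41) + 66) = 1/(-39 + 66) = 1/27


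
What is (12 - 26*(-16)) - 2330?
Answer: -1902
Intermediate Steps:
(12 - 26*(-16)) - 2330 = (12 + 416) - 2330 = 428 - 2330 = -1902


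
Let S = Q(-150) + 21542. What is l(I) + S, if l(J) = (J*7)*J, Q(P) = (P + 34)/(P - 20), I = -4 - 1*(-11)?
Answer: 1860283/85 ≈ 21886.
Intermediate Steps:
I = 7 (I = -4 + 11 = 7)
Q(P) = (34 + P)/(-20 + P)
l(J) = 7*J² (l(J) = (7*J)*J = 7*J²)
S = 1831128/85 (S = (34 - 150)/(-20 - 150) + 21542 = -116/(-170) + 21542 = -1/170*(-116) + 21542 = 58/85 + 21542 = 1831128/85 ≈ 21543.)
l(I) + S = 7*7² + 1831128/85 = 7*49 + 1831128/85 = 343 + 1831128/85 = 1860283/85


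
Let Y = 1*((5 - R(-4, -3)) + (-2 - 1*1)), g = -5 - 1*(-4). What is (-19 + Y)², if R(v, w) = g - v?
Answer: 400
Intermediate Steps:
g = -1 (g = -5 + 4 = -1)
R(v, w) = -1 - v
Y = -1 (Y = 1*((5 - (-1 - 1*(-4))) + (-2 - 1*1)) = 1*((5 - (-1 + 4)) + (-2 - 1)) = 1*((5 - 1*3) - 3) = 1*((5 - 3) - 3) = 1*(2 - 3) = 1*(-1) = -1)
(-19 + Y)² = (-19 - 1)² = (-20)² = 400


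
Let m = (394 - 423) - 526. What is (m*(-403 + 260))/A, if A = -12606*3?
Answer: -2405/1146 ≈ -2.0986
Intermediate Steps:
A = -37818
m = -555 (m = -29 - 526 = -555)
(m*(-403 + 260))/A = -555*(-403 + 260)/(-37818) = -555*(-143)*(-1/37818) = 79365*(-1/37818) = -2405/1146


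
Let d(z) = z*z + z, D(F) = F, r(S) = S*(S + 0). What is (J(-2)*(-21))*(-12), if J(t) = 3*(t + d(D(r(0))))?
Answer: -1512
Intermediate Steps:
r(S) = S**2 (r(S) = S*S = S**2)
d(z) = z + z**2 (d(z) = z**2 + z = z + z**2)
J(t) = 3*t (J(t) = 3*(t + 0**2*(1 + 0**2)) = 3*(t + 0*(1 + 0)) = 3*(t + 0*1) = 3*(t + 0) = 3*t)
(J(-2)*(-21))*(-12) = ((3*(-2))*(-21))*(-12) = -6*(-21)*(-12) = 126*(-12) = -1512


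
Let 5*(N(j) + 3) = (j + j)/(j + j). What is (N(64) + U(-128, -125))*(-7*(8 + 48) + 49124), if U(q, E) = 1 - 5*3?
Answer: -4093488/5 ≈ -8.1870e+5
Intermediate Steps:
U(q, E) = -14 (U(q, E) = 1 - 15 = -14)
N(j) = -14/5 (N(j) = -3 + ((j + j)/(j + j))/5 = -3 + ((2*j)/((2*j)))/5 = -3 + ((2*j)*(1/(2*j)))/5 = -3 + (⅕)*1 = -3 + ⅕ = -14/5)
(N(64) + U(-128, -125))*(-7*(8 + 48) + 49124) = (-14/5 - 14)*(-7*(8 + 48) + 49124) = -84*(-7*56 + 49124)/5 = -84*(-392 + 49124)/5 = -84/5*48732 = -4093488/5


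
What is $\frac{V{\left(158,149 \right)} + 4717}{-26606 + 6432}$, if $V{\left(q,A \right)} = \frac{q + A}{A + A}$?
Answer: $- \frac{1405973}{6011852} \approx -0.23387$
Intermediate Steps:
$V{\left(q,A \right)} = \frac{A + q}{2 A}$
$\frac{V{\left(158,149 \right)} + 4717}{-26606 + 6432} = \frac{\frac{149 + 158}{2 \cdot 149} + 4717}{-26606 + 6432} = \frac{\frac{1}{2} \cdot \frac{1}{149} \cdot 307 + 4717}{-20174} = \left(\frac{307}{298} + 4717\right) \left(- \frac{1}{20174}\right) = \frac{1405973}{298} \left(- \frac{1}{20174}\right) = - \frac{1405973}{6011852}$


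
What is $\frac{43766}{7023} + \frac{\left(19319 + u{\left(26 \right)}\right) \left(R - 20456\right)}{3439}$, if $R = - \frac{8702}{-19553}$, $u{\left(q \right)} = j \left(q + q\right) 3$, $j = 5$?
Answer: $- \frac{56454575507277560}{472245952641} \approx -1.1954 \cdot 10^{5}$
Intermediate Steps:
$u{\left(q \right)} = 30 q$ ($u{\left(q \right)} = 5 \left(q + q\right) 3 = 5 \cdot 2 q 3 = 10 q 3 = 30 q$)
$R = \frac{8702}{19553}$ ($R = \left(-8702\right) \left(- \frac{1}{19553}\right) = \frac{8702}{19553} \approx 0.44505$)
$\frac{43766}{7023} + \frac{\left(19319 + u{\left(26 \right)}\right) \left(R - 20456\right)}{3439} = \frac{43766}{7023} + \frac{\left(19319 + 30 \cdot 26\right) \left(\frac{8702}{19553} - 20456\right)}{3439} = 43766 \cdot \frac{1}{7023} + \left(19319 + 780\right) \left(- \frac{399967466}{19553}\right) \frac{1}{3439} = \frac{43766}{7023} + 20099 \left(- \frac{399967466}{19553}\right) \frac{1}{3439} = \frac{43766}{7023} - \frac{8038946099134}{67242767} = - \frac{56454575507277560}{472245952641}$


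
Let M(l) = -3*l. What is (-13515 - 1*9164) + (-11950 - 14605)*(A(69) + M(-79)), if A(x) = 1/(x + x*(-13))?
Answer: -5229798637/828 ≈ -6.3162e+6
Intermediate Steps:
A(x) = -1/(12*x) (A(x) = 1/(x - 13*x) = 1/(-12*x) = -1/(12*x))
(-13515 - 1*9164) + (-11950 - 14605)*(A(69) + M(-79)) = (-13515 - 1*9164) + (-11950 - 14605)*(-1/12/69 - 3*(-79)) = (-13515 - 9164) - 26555*(-1/12*1/69 + 237) = -22679 - 26555*(-1/828 + 237) = -22679 - 26555*196235/828 = -22679 - 5211020425/828 = -5229798637/828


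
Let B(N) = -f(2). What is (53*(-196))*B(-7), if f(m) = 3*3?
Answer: 93492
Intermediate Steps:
f(m) = 9
B(N) = -9 (B(N) = -1*9 = -9)
(53*(-196))*B(-7) = (53*(-196))*(-9) = -10388*(-9) = 93492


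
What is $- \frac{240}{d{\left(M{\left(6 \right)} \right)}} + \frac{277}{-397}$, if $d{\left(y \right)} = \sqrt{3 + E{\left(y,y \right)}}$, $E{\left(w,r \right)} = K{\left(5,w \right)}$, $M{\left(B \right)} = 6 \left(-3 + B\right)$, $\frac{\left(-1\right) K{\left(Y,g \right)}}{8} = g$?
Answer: $- \frac{277}{397} + \frac{80 i \sqrt{141}}{47} \approx -0.69773 + 20.212 i$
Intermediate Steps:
$K{\left(Y,g \right)} = - 8 g$
$M{\left(B \right)} = -18 + 6 B$
$E{\left(w,r \right)} = - 8 w$
$d{\left(y \right)} = \sqrt{3 - 8 y}$
$- \frac{240}{d{\left(M{\left(6 \right)} \right)}} + \frac{277}{-397} = - \frac{240}{\sqrt{3 - 8 \left(-18 + 6 \cdot 6\right)}} + \frac{277}{-397} = - \frac{240}{\sqrt{3 - 8 \left(-18 + 36\right)}} + 277 \left(- \frac{1}{397}\right) = - \frac{240}{\sqrt{3 - 144}} - \frac{277}{397} = - \frac{240}{\sqrt{-141}} - \frac{277}{397} = - \frac{240}{i \sqrt{141}} - \frac{277}{397} = - 240 \left(- \frac{i \sqrt{141}}{141}\right) - \frac{277}{397} = \frac{80 i \sqrt{141}}{47} - \frac{277}{397} = - \frac{277}{397} + \frac{80 i \sqrt{141}}{47}$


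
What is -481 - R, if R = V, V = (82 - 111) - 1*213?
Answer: -239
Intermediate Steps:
V = -242 (V = -29 - 213 = -242)
R = -242
-481 - R = -481 - 1*(-242) = -481 + 242 = -239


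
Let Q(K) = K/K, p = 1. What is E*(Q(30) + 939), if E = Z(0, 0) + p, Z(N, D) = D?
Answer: 940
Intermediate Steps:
Q(K) = 1
E = 1 (E = 0 + 1 = 1)
E*(Q(30) + 939) = 1*(1 + 939) = 1*940 = 940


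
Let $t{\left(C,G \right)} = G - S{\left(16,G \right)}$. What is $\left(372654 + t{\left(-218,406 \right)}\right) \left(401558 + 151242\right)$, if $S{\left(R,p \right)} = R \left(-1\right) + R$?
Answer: $206227568000$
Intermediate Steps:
$S{\left(R,p \right)} = 0$ ($S{\left(R,p \right)} = - R + R = 0$)
$t{\left(C,G \right)} = G$ ($t{\left(C,G \right)} = G - 0 = G + 0 = G$)
$\left(372654 + t{\left(-218,406 \right)}\right) \left(401558 + 151242\right) = \left(372654 + 406\right) \left(401558 + 151242\right) = 373060 \cdot 552800 = 206227568000$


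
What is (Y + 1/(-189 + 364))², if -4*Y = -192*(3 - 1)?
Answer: 282273601/30625 ≈ 9217.1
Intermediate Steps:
Y = 96 (Y = -(-48)*(3 - 1) = -(-48)*2 = -¼*(-384) = 96)
(Y + 1/(-189 + 364))² = (96 + 1/(-189 + 364))² = (96 + 1/175)² = (16801/175)² = 282273601/30625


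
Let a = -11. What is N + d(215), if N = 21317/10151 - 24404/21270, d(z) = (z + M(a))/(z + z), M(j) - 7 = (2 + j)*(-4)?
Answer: 167617324/107955885 ≈ 1.5526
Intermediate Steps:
M(j) = -1 - 4*j (M(j) = 7 + (2 + j)*(-4) = 7 + (-8 - 4*j) = -1 - 4*j)
d(z) = (43 + z)/(2*z) (d(z) = (z + (-1 - 4*(-11)))/(z + z) = (z + (-1 + 44))/((2*z)) = (z + 43)*(1/(2*z)) = (43 + z)*(1/(2*z)) = (43 + z)/(2*z))
N = 102843793/107955885 (N = 21317*(1/10151) - 24404*1/21270 = 21317/10151 - 12202/10635 = 102843793/107955885 ≈ 0.95265)
N + d(215) = 102843793/107955885 + (½)*(43 + 215)/215 = 102843793/107955885 + (½)*(1/215)*258 = 102843793/107955885 + ⅗ = 167617324/107955885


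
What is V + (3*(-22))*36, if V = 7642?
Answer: 5266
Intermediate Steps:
V + (3*(-22))*36 = 7642 + (3*(-22))*36 = 7642 - 66*36 = 7642 - 2376 = 5266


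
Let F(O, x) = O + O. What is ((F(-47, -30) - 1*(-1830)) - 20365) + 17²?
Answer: -18340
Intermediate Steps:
F(O, x) = 2*O
((F(-47, -30) - 1*(-1830)) - 20365) + 17² = ((2*(-47) - 1*(-1830)) - 20365) + 17² = ((-94 + 1830) - 20365) + 289 = (1736 - 20365) + 289 = -18629 + 289 = -18340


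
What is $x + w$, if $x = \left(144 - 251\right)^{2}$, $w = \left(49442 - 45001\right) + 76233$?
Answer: $92123$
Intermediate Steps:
$w = 80674$ ($w = 4441 + 76233 = 80674$)
$x = 11449$ ($x = \left(-107\right)^{2} = 11449$)
$x + w = 11449 + 80674 = 92123$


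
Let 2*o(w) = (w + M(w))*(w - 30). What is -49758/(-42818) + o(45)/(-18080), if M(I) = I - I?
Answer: 177034713/154829888 ≈ 1.1434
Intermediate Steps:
M(I) = 0
o(w) = w*(-30 + w)/2 (o(w) = ((w + 0)*(w - 30))/2 = (w*(-30 + w))/2 = w*(-30 + w)/2)
-49758/(-42818) + o(45)/(-18080) = -49758/(-42818) + ((½)*45*(-30 + 45))/(-18080) = -49758*(-1/42818) + ((½)*45*15)*(-1/18080) = 24879/21409 + (675/2)*(-1/18080) = 24879/21409 - 135/7232 = 177034713/154829888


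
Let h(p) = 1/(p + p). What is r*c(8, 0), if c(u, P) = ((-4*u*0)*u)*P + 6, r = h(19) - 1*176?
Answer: -20061/19 ≈ -1055.8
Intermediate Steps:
h(p) = 1/(2*p)
r = -6687/38 (r = (1/2)/19 - 1*176 = (1/2)*(1/19) - 176 = 1/38 - 176 = -6687/38 ≈ -175.97)
c(u, P) = 6 (c(u, P) = (0*u)*P + 6 = 0*P + 6 = 0 + 6 = 6)
r*c(8, 0) = -6687/38*6 = -20061/19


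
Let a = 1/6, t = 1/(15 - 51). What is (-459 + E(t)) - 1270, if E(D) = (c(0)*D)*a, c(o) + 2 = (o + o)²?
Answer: -186731/108 ≈ -1729.0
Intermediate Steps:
c(o) = -2 + 4*o² (c(o) = -2 + (o + o)² = -2 + (2*o)² = -2 + 4*o²)
t = -1/36 (t = 1/(-36) = -1/36 ≈ -0.027778)
a = ⅙ ≈ 0.16667
E(D) = -D/3 (E(D) = ((-2 + 4*0²)*D)*(⅙) = ((-2 + 4*0)*D)*(⅙) = ((-2 + 0)*D)*(⅙) = -2*D*(⅙) = -D/3)
(-459 + E(t)) - 1270 = (-459 - ⅓*(-1/36)) - 1270 = (-459 + 1/108) - 1270 = -49571/108 - 1270 = -186731/108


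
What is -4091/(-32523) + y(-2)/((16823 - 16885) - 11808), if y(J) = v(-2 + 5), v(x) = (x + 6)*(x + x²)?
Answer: 22523843/193024005 ≈ 0.11669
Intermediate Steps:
v(x) = (6 + x)*(x + x²)
y(J) = 108 (y(J) = (-2 + 5)*(6 + (-2 + 5)² + 7*(-2 + 5)) = 3*(6 + 3² + 7*3) = 3*(6 + 9 + 21) = 3*36 = 108)
-4091/(-32523) + y(-2)/((16823 - 16885) - 11808) = -4091/(-32523) + 108/((16823 - 16885) - 11808) = -4091*(-1/32523) + 108/(-62 - 11808) = 4091/32523 + 108/(-11870) = 4091/32523 + 108*(-1/11870) = 4091/32523 - 54/5935 = 22523843/193024005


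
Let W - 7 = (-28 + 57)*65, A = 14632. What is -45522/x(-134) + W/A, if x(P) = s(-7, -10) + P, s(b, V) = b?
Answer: 55528723/171926 ≈ 322.98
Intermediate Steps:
W = 1892 (W = 7 + (-28 + 57)*65 = 7 + 29*65 = 7 + 1885 = 1892)
x(P) = -7 + P
-45522/x(-134) + W/A = -45522/(-7 - 134) + 1892/14632 = -45522/(-141) + 1892*(1/14632) = -45522*(-1/141) + 473/3658 = 15174/47 + 473/3658 = 55528723/171926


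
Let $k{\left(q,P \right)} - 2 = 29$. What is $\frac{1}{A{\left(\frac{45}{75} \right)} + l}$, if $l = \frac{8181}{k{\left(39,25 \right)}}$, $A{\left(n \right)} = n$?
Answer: $\frac{155}{40998} \approx 0.0037807$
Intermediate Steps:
$k{\left(q,P \right)} = 31$ ($k{\left(q,P \right)} = 2 + 29 = 31$)
$l = \frac{8181}{31} \approx 263.9$
$\frac{1}{A{\left(\frac{45}{75} \right)} + l} = \frac{1}{\frac{45}{75} + \frac{8181}{31}} = \frac{1}{45 \cdot \frac{1}{75} + \frac{8181}{31}} = \frac{1}{\frac{3}{5} + \frac{8181}{31}} = \frac{1}{\frac{40998}{155}} = \frac{155}{40998}$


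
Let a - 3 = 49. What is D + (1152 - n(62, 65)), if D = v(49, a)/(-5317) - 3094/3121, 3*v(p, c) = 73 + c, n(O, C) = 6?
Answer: 57001656847/49783071 ≈ 1145.0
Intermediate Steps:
a = 52 (a = 3 + 49 = 52)
v(p, c) = 73/3 + c/3 (v(p, c) = (73 + c)/3 = 73/3 + c/3)
D = -49742519/49783071 (D = (73/3 + (⅓)*52)/(-5317) - 3094/3121 = (73/3 + 52/3)*(-1/5317) - 3094*1/3121 = (125/3)*(-1/5317) - 3094/3121 = -125/15951 - 3094/3121 = -49742519/49783071 ≈ -0.99919)
D + (1152 - n(62, 65)) = -49742519/49783071 + (1152 - 1*6) = -49742519/49783071 + (1152 - 6) = -49742519/49783071 + 1146 = 57001656847/49783071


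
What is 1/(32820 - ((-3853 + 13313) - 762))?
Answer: 1/24122 ≈ 4.1456e-5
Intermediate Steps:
1/(32820 - ((-3853 + 13313) - 762)) = 1/(32820 - (9460 - 762)) = 1/(32820 - 1*8698) = 1/(32820 - 8698) = 1/24122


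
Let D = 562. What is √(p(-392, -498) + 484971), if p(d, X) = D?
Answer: √485533 ≈ 696.80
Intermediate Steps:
p(d, X) = 562
√(p(-392, -498) + 484971) = √(562 + 484971) = √485533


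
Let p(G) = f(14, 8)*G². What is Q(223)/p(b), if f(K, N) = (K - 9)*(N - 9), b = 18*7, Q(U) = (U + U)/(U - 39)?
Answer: -223/7302960 ≈ -3.0536e-5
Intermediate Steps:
Q(U) = 2*U/(-39 + U) (Q(U) = (2*U)/(-39 + U) = 2*U/(-39 + U))
b = 126
f(K, N) = (-9 + K)*(-9 + N)
p(G) = -5*G² (p(G) = (81 - 9*14 - 9*8 + 14*8)*G² = (81 - 126 - 72 + 112)*G² = -5*G²)
Q(223)/p(b) = (2*223/(-39 + 223))/((-5*126²)) = (2*223/184)/((-5*15876)) = (2*223*(1/184))/(-79380) = (223/92)*(-1/79380) = -223/7302960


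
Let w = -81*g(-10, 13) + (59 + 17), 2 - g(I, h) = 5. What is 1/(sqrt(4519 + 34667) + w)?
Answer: 319/62575 - 3*sqrt(4354)/62575 ≈ 0.0019344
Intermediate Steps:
g(I, h) = -3 (g(I, h) = 2 - 1*5 = 2 - 5 = -3)
w = 319 (w = -81*(-3) + (59 + 17) = 243 + 76 = 319)
1/(sqrt(4519 + 34667) + w) = 1/(sqrt(4519 + 34667) + 319) = 1/(sqrt(39186) + 319) = 1/(3*sqrt(4354) + 319) = 1/(319 + 3*sqrt(4354))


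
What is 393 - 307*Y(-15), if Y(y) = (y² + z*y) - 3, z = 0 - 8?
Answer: -104601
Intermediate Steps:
z = -8
Y(y) = -3 + y² - 8*y (Y(y) = (y² - 8*y) - 3 = -3 + y² - 8*y)
393 - 307*Y(-15) = 393 - 307*(-3 + (-15)² - 8*(-15)) = 393 - 307*(-3 + 225 + 120) = 393 - 307*342 = 393 - 104994 = -104601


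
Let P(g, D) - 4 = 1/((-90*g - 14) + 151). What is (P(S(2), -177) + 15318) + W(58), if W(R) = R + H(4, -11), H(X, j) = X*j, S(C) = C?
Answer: 659447/43 ≈ 15336.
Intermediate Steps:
W(R) = -44 + R (W(R) = R + 4*(-11) = R - 44 = -44 + R)
P(g, D) = 4 + 1/(137 - 90*g) (P(g, D) = 4 + 1/((-90*g - 14) + 151) = 4 + 1/((-14 - 90*g) + 151) = 4 + 1/(137 - 90*g))
(P(S(2), -177) + 15318) + W(58) = (9*(-61 + 40*2)/(-137 + 90*2) + 15318) + (-44 + 58) = (9*(-61 + 80)/(-137 + 180) + 15318) + 14 = (9*19/43 + 15318) + 14 = (9*(1/43)*19 + 15318) + 14 = (171/43 + 15318) + 14 = 658845/43 + 14 = 659447/43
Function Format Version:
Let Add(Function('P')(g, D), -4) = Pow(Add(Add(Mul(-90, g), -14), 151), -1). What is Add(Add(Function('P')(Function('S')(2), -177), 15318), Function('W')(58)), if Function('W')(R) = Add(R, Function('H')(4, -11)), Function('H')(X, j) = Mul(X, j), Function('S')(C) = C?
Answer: Rational(659447, 43) ≈ 15336.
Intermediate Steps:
Function('W')(R) = Add(-44, R) (Function('W')(R) = Add(R, Mul(4, -11)) = Add(R, -44) = Add(-44, R))
Function('P')(g, D) = Add(4, Pow(Add(137, Mul(-90, g)), -1)) (Function('P')(g, D) = Add(4, Pow(Add(Add(Mul(-90, g), -14), 151), -1)) = Add(4, Pow(Add(Add(-14, Mul(-90, g)), 151), -1)) = Add(4, Pow(Add(137, Mul(-90, g)), -1)))
Add(Add(Function('P')(Function('S')(2), -177), 15318), Function('W')(58)) = Add(Add(Mul(9, Pow(Add(-137, Mul(90, 2)), -1), Add(-61, Mul(40, 2))), 15318), Add(-44, 58)) = Add(Add(Mul(9, Pow(Add(-137, 180), -1), Add(-61, 80)), 15318), 14) = Add(Add(Mul(9, Pow(43, -1), 19), 15318), 14) = Add(Add(Mul(9, Rational(1, 43), 19), 15318), 14) = Add(Add(Rational(171, 43), 15318), 14) = Add(Rational(658845, 43), 14) = Rational(659447, 43)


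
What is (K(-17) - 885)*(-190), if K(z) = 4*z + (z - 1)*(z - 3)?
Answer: 112670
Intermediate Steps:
K(z) = 4*z + (-1 + z)*(-3 + z)
(K(-17) - 885)*(-190) = ((3 + (-17)²) - 885)*(-190) = ((3 + 289) - 885)*(-190) = (292 - 885)*(-190) = -593*(-190) = 112670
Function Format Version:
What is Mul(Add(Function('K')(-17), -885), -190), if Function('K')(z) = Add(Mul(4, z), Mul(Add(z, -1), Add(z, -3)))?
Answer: 112670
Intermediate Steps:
Function('K')(z) = Add(Mul(4, z), Mul(Add(-1, z), Add(-3, z)))
Mul(Add(Function('K')(-17), -885), -190) = Mul(Add(Add(3, Pow(-17, 2)), -885), -190) = Mul(Add(Add(3, 289), -885), -190) = Mul(Add(292, -885), -190) = Mul(-593, -190) = 112670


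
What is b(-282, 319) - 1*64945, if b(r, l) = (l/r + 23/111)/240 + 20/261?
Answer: -1572114059863/24206880 ≈ -64945.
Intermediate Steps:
b(r, l) = 59867/772560 + l/(240*r) (b(r, l) = (l/r + 23*(1/111))*(1/240) + 20*(1/261) = (l/r + 23/111)*(1/240) + 20/261 = (23/111 + l/r)*(1/240) + 20/261 = (23/26640 + l/(240*r)) + 20/261 = 59867/772560 + l/(240*r))
b(-282, 319) - 1*64945 = (59867/772560 + (1/240)*319/(-282)) - 1*64945 = (59867/772560 + (1/240)*319*(-1/282)) - 64945 = (59867/772560 - 319/67680) - 64945 = 1761737/24206880 - 64945 = -1572114059863/24206880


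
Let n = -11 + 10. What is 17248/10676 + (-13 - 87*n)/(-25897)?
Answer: 111470358/69119093 ≈ 1.6127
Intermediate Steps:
n = -1
17248/10676 + (-13 - 87*n)/(-25897) = 17248/10676 + (-13 - 87*(-1))/(-25897) = 17248*(1/10676) + (-13 + 87)*(-1/25897) = 4312/2669 + 74*(-1/25897) = 4312/2669 - 74/25897 = 111470358/69119093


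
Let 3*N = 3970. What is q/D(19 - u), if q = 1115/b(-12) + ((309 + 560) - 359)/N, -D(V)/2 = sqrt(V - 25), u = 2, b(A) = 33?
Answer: 55963*I*sqrt(2)/13101 ≈ 6.041*I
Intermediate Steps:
N = 3970/3 (N = (1/3)*3970 = 3970/3 ≈ 1323.3)
D(V) = -2*sqrt(-25 + V) (D(V) = -2*sqrt(V - 25) = -2*sqrt(-25 + V))
q = 447704/13101 (q = 1115/33 + ((309 + 560) - 359)/(3970/3) = 1115*(1/33) + (869 - 359)*(3/3970) = 1115/33 + 510*(3/3970) = 1115/33 + 153/397 = 447704/13101 ≈ 34.173)
q/D(19 - u) = 447704/(13101*((-2*sqrt(-25 + (19 - 1*2))))) = 447704/(13101*((-2*sqrt(-25 + (19 - 2))))) = 447704/(13101*((-2*sqrt(-25 + 17)))) = 447704/(13101*((-4*I*sqrt(2)))) = 447704*(I*sqrt(2)/8)/13101 = 55963*I*sqrt(2)/13101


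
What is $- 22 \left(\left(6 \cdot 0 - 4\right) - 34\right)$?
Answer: $836$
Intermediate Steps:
$- 22 \left(\left(6 \cdot 0 - 4\right) - 34\right) = - 22 \left(\left(0 - 4\right) - 34\right) = - 22 \left(-4 - 34\right) = \left(-22\right) \left(-38\right) = 836$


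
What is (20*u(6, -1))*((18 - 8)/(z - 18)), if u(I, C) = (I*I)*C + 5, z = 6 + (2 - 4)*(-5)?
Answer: 3100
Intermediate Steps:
z = 16 (z = 6 - 2*(-5) = 6 + 10 = 16)
u(I, C) = 5 + C*I**2 (u(I, C) = I**2*C + 5 = C*I**2 + 5 = 5 + C*I**2)
(20*u(6, -1))*((18 - 8)/(z - 18)) = (20*(5 - 1*6**2))*((18 - 8)/(16 - 18)) = (20*(5 - 1*36))*(10/(-2)) = (20*(5 - 36))*(10*(-1/2)) = (20*(-31))*(-5) = -620*(-5) = 3100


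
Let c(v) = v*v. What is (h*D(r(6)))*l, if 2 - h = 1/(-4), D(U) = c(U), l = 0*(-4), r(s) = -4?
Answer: 0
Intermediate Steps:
l = 0
c(v) = v²
D(U) = U²
h = 9/4 (h = 2 - 1/(-4) = 2 - 1*(-¼) = 2 + ¼ = 9/4 ≈ 2.2500)
(h*D(r(6)))*l = ((9/4)*(-4)²)*0 = ((9/4)*16)*0 = 36*0 = 0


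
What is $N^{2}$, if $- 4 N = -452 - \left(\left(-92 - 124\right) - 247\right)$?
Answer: $\frac{121}{16} \approx 7.5625$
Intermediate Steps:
$N = - \frac{11}{4}$ ($N = - \frac{-452 - \left(\left(-92 - 124\right) - 247\right)}{4} = - \frac{-452 - \left(-216 - 247\right)}{4} = - \frac{-452 - -463}{4} = - \frac{-452 + 463}{4} = \left(- \frac{1}{4}\right) 11 = - \frac{11}{4} \approx -2.75$)
$N^{2} = \left(- \frac{11}{4}\right)^{2} = \frac{121}{16}$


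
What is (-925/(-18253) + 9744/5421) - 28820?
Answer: -950514031001/32983171 ≈ -28818.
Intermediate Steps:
(-925/(-18253) + 9744/5421) - 28820 = (-925*(-1/18253) + 9744*(1/5421)) - 28820 = (925/18253 + 3248/1807) - 28820 = 60957219/32983171 - 28820 = -950514031001/32983171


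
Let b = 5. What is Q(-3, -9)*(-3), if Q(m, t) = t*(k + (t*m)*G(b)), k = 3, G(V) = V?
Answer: 3726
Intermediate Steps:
Q(m, t) = t*(3 + 5*m*t) (Q(m, t) = t*(3 + (t*m)*5) = t*(3 + (m*t)*5) = t*(3 + 5*m*t))
Q(-3, -9)*(-3) = -9*(3 + 5*(-3)*(-9))*(-3) = -9*(3 + 135)*(-3) = -9*138*(-3) = -1242*(-3) = 3726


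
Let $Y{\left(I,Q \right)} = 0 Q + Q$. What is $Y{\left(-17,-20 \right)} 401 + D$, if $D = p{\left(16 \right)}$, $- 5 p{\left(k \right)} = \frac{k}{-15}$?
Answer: $- \frac{601484}{75} \approx -8019.8$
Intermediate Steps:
$p{\left(k \right)} = \frac{k}{75}$ ($p{\left(k \right)} = - \frac{k \frac{1}{-15}}{5} = - \frac{k \left(- \frac{1}{15}\right)}{5} = - \frac{\left(- \frac{1}{15}\right) k}{5} = \frac{k}{75}$)
$Y{\left(I,Q \right)} = Q$ ($Y{\left(I,Q \right)} = 0 + Q = Q$)
$D = \frac{16}{75}$ ($D = \frac{1}{75} \cdot 16 = \frac{16}{75} \approx 0.21333$)
$Y{\left(-17,-20 \right)} 401 + D = \left(-20\right) 401 + \frac{16}{75} = -8020 + \frac{16}{75} = - \frac{601484}{75}$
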